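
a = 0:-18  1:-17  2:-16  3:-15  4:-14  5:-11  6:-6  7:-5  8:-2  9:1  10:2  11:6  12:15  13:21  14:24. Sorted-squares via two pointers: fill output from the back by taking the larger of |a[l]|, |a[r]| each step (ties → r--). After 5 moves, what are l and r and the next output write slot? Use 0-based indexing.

[0,14] |-18|<=|24| out[14]=576 → r--
[0,13] |-18|<=|21| out[13]=441 → r--
[0,12] |-18|>|15| out[12]=324 → l++
[1,12] |-17|>|15| out[11]=289 → l++
[2,12] |-16|>|15| out[10]=256 → l++

l=3, r=12, next write slot=9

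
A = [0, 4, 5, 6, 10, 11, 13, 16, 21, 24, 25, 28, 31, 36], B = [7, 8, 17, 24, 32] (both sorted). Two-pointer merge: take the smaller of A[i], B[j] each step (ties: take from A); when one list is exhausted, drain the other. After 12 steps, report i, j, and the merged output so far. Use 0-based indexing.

i=9, j=3, merged so far=[0, 4, 5, 6, 7, 8, 10, 11, 13, 16, 17, 21]

i=0 j=0: A[i]=0<=B[j]=7 take 0, i++
i=1 j=0: A[i]=4<=B[j]=7 take 4, i++
i=2 j=0: A[i]=5<=B[j]=7 take 5, i++
i=3 j=0: A[i]=6<=B[j]=7 take 6, i++
i=4 j=0: A[i]=10>B[j]=7 take 7, j++
i=4 j=1: A[i]=10>B[j]=8 take 8, j++
i=4 j=2: A[i]=10<=B[j]=17 take 10, i++
i=5 j=2: A[i]=11<=B[j]=17 take 11, i++
i=6 j=2: A[i]=13<=B[j]=17 take 13, i++
i=7 j=2: A[i]=16<=B[j]=17 take 16, i++
i=8 j=2: A[i]=21>B[j]=17 take 17, j++
i=8 j=3: A[i]=21<=B[j]=24 take 21, i++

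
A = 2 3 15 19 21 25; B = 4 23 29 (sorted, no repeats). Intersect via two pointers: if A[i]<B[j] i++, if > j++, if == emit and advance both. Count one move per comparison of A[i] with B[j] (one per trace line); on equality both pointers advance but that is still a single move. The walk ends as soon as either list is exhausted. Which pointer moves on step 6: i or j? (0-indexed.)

[i=0,j=0] 2<4 → i++
[i=1,j=0] 3<4 → i++
[i=2,j=0] 15>4 → j++
[i=2,j=1] 15<23 → i++
[i=3,j=1] 19<23 → i++
[i=4,j=1] 21<23 → i++

i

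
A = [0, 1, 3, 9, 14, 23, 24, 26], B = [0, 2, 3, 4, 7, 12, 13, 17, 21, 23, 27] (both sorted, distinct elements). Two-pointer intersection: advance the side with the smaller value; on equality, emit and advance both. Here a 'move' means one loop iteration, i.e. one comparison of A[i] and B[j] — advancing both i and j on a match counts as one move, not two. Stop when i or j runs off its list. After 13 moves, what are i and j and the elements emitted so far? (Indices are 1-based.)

i=1 j=1: 0==0 emit, i++,j++
i=2 j=2: 1<2, i++
i=3 j=2: 3>2, j++
i=3 j=3: 3==3 emit, i++,j++
i=4 j=4: 9>4, j++
i=4 j=5: 9>7, j++
i=4 j=6: 9<12, i++
i=5 j=6: 14>12, j++
i=5 j=7: 14>13, j++
i=5 j=8: 14<17, i++
i=6 j=8: 23>17, j++
i=6 j=9: 23>21, j++
i=6 j=10: 23==23 emit, i++,j++

i=7, j=11, emitted=[0, 3, 23]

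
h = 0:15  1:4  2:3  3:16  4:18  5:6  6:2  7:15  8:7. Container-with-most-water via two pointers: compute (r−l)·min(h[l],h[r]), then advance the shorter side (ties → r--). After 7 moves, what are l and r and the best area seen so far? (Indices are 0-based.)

l=3, r=4, best area=105

l=0 r=8: min(15,7)*8=56 best=56 *, r--
l=0 r=7: min(15,15)*7=105 best=105 *, r--
l=0 r=6: min(15,2)*6=12 best=105, r--
l=0 r=5: min(15,6)*5=30 best=105, r--
l=0 r=4: min(15,18)*4=60 best=105, l++
l=1 r=4: min(4,18)*3=12 best=105, l++
l=2 r=4: min(3,18)*2=6 best=105, l++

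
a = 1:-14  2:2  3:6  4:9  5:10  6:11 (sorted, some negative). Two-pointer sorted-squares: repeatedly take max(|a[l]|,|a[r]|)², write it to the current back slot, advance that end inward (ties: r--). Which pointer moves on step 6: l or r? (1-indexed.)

l=1 r=6: |-14|>|11| out[6]=196, l++
l=2 r=6: |2|<=|11| out[5]=121, r--
l=2 r=5: |2|<=|10| out[4]=100, r--
l=2 r=4: |2|<=|9| out[3]=81, r--
l=2 r=3: |2|<=|6| out[2]=36, r--
l=2 r=2: |2|<=|2| out[1]=4, r--

r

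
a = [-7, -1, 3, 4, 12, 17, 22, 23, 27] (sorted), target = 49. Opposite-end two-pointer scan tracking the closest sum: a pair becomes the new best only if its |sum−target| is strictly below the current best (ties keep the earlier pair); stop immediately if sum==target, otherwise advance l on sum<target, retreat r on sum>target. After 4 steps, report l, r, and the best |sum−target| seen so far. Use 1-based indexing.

l=5, r=9, best |Δ|=18

[1,9] -7+27=20 d=29 * → l++
[2,9] -1+27=26 d=23 * → l++
[3,9] 3+27=30 d=19 * → l++
[4,9] 4+27=31 d=18 * → l++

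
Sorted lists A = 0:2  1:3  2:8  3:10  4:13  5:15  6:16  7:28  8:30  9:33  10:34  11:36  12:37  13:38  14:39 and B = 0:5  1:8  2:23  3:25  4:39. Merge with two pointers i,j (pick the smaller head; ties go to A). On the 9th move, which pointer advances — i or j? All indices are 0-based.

[i=0,j=0] A[i]=2<=B[j]=5 take 2 → i++
[i=1,j=0] A[i]=3<=B[j]=5 take 3 → i++
[i=2,j=0] A[i]=8>B[j]=5 take 5 → j++
[i=2,j=1] A[i]=8<=B[j]=8 take 8 → i++
[i=3,j=1] A[i]=10>B[j]=8 take 8 → j++
[i=3,j=2] A[i]=10<=B[j]=23 take 10 → i++
[i=4,j=2] A[i]=13<=B[j]=23 take 13 → i++
[i=5,j=2] A[i]=15<=B[j]=23 take 15 → i++
[i=6,j=2] A[i]=16<=B[j]=23 take 16 → i++

i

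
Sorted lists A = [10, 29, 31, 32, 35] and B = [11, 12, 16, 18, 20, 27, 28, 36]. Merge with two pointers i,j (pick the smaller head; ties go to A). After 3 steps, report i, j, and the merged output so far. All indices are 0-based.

i=0 j=0: A[i]=10<=B[j]=11 take 10, i++
i=1 j=0: A[i]=29>B[j]=11 take 11, j++
i=1 j=1: A[i]=29>B[j]=12 take 12, j++

i=1, j=2, merged so far=[10, 11, 12]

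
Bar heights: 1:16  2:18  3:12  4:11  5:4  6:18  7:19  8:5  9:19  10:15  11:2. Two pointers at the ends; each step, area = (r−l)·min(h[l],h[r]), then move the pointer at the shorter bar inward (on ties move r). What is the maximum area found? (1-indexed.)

max area = 135

l=1 r=11: min(16,2)*10=20 best=20 *, r--
l=1 r=10: min(16,15)*9=135 best=135 *, r--
l=1 r=9: min(16,19)*8=128 best=135, l++
l=2 r=9: min(18,19)*7=126 best=135, l++
l=3 r=9: min(12,19)*6=72 best=135, l++
l=4 r=9: min(11,19)*5=55 best=135, l++
l=5 r=9: min(4,19)*4=16 best=135, l++
l=6 r=9: min(18,19)*3=54 best=135, l++
l=7 r=9: min(19,19)*2=38 best=135, r--
l=7 r=8: min(19,5)*1=5 best=135, r--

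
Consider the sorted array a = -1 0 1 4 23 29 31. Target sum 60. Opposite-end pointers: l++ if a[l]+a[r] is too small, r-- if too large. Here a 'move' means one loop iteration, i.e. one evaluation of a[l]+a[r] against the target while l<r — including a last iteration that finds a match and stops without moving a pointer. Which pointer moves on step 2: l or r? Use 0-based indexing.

l

l=0 r=6: -1+31=30 <60, l++
l=1 r=6: 0+31=31 <60, l++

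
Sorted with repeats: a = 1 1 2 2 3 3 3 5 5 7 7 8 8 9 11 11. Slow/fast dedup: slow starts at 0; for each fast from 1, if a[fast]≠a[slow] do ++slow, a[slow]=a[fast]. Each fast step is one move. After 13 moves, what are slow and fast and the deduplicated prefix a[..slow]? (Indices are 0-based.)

slow=6, fast=14, prefix=[1, 2, 3, 5, 7, 8, 9]

slow=0 fast=1: a[fast]=1=a[slow] dup, fast++
slow=0 fast=2: a[fast]=2≠a[slow]=1 write a[1]=2, slow++,fast++
slow=1 fast=3: a[fast]=2=a[slow] dup, fast++
slow=1 fast=4: a[fast]=3≠a[slow]=2 write a[2]=3, slow++,fast++
slow=2 fast=5: a[fast]=3=a[slow] dup, fast++
slow=2 fast=6: a[fast]=3=a[slow] dup, fast++
slow=2 fast=7: a[fast]=5≠a[slow]=3 write a[3]=5, slow++,fast++
slow=3 fast=8: a[fast]=5=a[slow] dup, fast++
slow=3 fast=9: a[fast]=7≠a[slow]=5 write a[4]=7, slow++,fast++
slow=4 fast=10: a[fast]=7=a[slow] dup, fast++
slow=4 fast=11: a[fast]=8≠a[slow]=7 write a[5]=8, slow++,fast++
slow=5 fast=12: a[fast]=8=a[slow] dup, fast++
slow=5 fast=13: a[fast]=9≠a[slow]=8 write a[6]=9, slow++,fast++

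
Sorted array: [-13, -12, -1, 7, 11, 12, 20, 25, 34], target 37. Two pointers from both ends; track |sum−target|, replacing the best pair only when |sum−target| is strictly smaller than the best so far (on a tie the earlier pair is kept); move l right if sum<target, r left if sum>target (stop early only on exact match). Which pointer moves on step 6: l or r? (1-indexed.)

[1,9] -13+34=21 d=16 * → l++
[2,9] -12+34=22 d=15 * → l++
[3,9] -1+34=33 d=4 * → l++
[4,9] 7+34=41 d=4 → r--
[4,8] 7+25=32 d=5 → l++
[5,8] 11+25=36 d=1 * → l++

l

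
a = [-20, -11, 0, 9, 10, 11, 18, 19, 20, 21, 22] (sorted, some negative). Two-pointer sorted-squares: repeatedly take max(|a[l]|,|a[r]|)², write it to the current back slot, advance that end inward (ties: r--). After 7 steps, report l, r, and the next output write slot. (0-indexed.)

l=1, r=4, next write slot=3

[0,10] |-20|<=|22| out[10]=484 → r--
[0,9] |-20|<=|21| out[9]=441 → r--
[0,8] |-20|<=|20| out[8]=400 → r--
[0,7] |-20|>|19| out[7]=400 → l++
[1,7] |-11|<=|19| out[6]=361 → r--
[1,6] |-11|<=|18| out[5]=324 → r--
[1,5] |-11|<=|11| out[4]=121 → r--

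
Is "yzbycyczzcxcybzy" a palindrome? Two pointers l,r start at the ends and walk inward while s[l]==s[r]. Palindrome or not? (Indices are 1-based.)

[1,16] 'y'=='y' → l++,r--
[2,15] 'z'=='z' → l++,r--
[3,14] 'b'=='b' → l++,r--
[4,13] 'y'=='y' → l++,r--
[5,12] 'c'=='c' → l++,r--
[6,11] 'y'!='x' → stop

not a palindrome (mismatch at 6,11)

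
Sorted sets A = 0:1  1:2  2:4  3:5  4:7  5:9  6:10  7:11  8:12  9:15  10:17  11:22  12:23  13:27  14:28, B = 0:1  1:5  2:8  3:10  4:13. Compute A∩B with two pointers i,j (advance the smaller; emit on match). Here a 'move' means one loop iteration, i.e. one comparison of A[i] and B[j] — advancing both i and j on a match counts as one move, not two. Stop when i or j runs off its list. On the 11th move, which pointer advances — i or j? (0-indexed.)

j

[i=0,j=0] 1==1 emit → i++,j++
[i=1,j=1] 2<5 → i++
[i=2,j=1] 4<5 → i++
[i=3,j=1] 5==5 emit → i++,j++
[i=4,j=2] 7<8 → i++
[i=5,j=2] 9>8 → j++
[i=5,j=3] 9<10 → i++
[i=6,j=3] 10==10 emit → i++,j++
[i=7,j=4] 11<13 → i++
[i=8,j=4] 12<13 → i++
[i=9,j=4] 15>13 → j++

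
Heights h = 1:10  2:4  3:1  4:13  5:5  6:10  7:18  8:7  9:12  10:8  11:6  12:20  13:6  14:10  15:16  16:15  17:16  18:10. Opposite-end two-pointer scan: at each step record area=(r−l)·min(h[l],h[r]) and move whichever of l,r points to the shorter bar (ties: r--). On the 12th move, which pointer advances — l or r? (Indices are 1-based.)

r

[1,18] min(10,10)*17=170 best=170 * → r--
[1,17] min(10,16)*16=160 best=170 → l++
[2,17] min(4,16)*15=60 best=170 → l++
[3,17] min(1,16)*14=14 best=170 → l++
[4,17] min(13,16)*13=169 best=170 → l++
[5,17] min(5,16)*12=60 best=170 → l++
[6,17] min(10,16)*11=110 best=170 → l++
[7,17] min(18,16)*10=160 best=170 → r--
[7,16] min(18,15)*9=135 best=170 → r--
[7,15] min(18,16)*8=128 best=170 → r--
[7,14] min(18,10)*7=70 best=170 → r--
[7,13] min(18,6)*6=36 best=170 → r--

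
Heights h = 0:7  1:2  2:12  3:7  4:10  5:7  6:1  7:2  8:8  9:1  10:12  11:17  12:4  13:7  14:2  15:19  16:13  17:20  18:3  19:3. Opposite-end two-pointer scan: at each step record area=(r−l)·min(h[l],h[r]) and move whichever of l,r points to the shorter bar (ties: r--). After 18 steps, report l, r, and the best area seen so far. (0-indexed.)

l=16, r=17, best area=180

l=0 r=19: min(7,3)*19=57 best=57 *, r--
l=0 r=18: min(7,3)*18=54 best=57, r--
l=0 r=17: min(7,20)*17=119 best=119 *, l++
l=1 r=17: min(2,20)*16=32 best=119, l++
l=2 r=17: min(12,20)*15=180 best=180 *, l++
l=3 r=17: min(7,20)*14=98 best=180, l++
l=4 r=17: min(10,20)*13=130 best=180, l++
l=5 r=17: min(7,20)*12=84 best=180, l++
l=6 r=17: min(1,20)*11=11 best=180, l++
l=7 r=17: min(2,20)*10=20 best=180, l++
l=8 r=17: min(8,20)*9=72 best=180, l++
l=9 r=17: min(1,20)*8=8 best=180, l++
l=10 r=17: min(12,20)*7=84 best=180, l++
l=11 r=17: min(17,20)*6=102 best=180, l++
l=12 r=17: min(4,20)*5=20 best=180, l++
l=13 r=17: min(7,20)*4=28 best=180, l++
l=14 r=17: min(2,20)*3=6 best=180, l++
l=15 r=17: min(19,20)*2=38 best=180, l++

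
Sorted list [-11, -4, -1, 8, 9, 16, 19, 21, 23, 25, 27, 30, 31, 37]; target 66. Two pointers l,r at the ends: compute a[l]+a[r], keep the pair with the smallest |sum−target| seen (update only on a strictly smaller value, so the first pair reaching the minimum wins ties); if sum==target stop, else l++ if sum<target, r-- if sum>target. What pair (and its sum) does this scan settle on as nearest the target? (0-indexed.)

[0,13] -11+37=26 d=40 * → l++
[1,13] -4+37=33 d=33 * → l++
[2,13] -1+37=36 d=30 * → l++
[3,13] 8+37=45 d=21 * → l++
[4,13] 9+37=46 d=20 * → l++
[5,13] 16+37=53 d=13 * → l++
[6,13] 19+37=56 d=10 * → l++
[7,13] 21+37=58 d=8 * → l++
[8,13] 23+37=60 d=6 * → l++
[9,13] 25+37=62 d=4 * → l++
[10,13] 27+37=64 d=2 * → l++
[11,13] 30+37=67 d=1 * → r--
[11,12] 30+31=61 d=5 → l++

pair (30, 37) with sum 67 (|Δ|=1)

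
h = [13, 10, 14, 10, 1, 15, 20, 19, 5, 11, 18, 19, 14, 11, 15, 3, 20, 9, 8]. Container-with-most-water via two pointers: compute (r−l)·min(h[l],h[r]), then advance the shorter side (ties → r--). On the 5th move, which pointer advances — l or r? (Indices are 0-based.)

l

l=0 r=18: min(13,8)*18=144 best=144 *, r--
l=0 r=17: min(13,9)*17=153 best=153 *, r--
l=0 r=16: min(13,20)*16=208 best=208 *, l++
l=1 r=16: min(10,20)*15=150 best=208, l++
l=2 r=16: min(14,20)*14=196 best=208, l++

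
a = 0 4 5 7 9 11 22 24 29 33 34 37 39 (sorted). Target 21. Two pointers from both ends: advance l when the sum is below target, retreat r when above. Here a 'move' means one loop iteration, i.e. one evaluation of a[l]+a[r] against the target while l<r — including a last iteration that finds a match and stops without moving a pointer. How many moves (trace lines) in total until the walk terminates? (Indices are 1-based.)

12 moves

l=1 r=13: 0+39=39 >21, r--
l=1 r=12: 0+37=37 >21, r--
l=1 r=11: 0+34=34 >21, r--
l=1 r=10: 0+33=33 >21, r--
l=1 r=9: 0+29=29 >21, r--
l=1 r=8: 0+24=24 >21, r--
l=1 r=7: 0+22=22 >21, r--
l=1 r=6: 0+11=11 <21, l++
l=2 r=6: 4+11=15 <21, l++
l=3 r=6: 5+11=16 <21, l++
l=4 r=6: 7+11=18 <21, l++
l=5 r=6: 9+11=20 <21, l++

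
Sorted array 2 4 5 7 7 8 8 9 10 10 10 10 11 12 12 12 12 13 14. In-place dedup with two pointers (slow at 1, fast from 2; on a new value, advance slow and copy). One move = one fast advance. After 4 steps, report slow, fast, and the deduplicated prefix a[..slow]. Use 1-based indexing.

slow=1 fast=2: a[fast]=4≠a[slow]=2 write a[2]=4, slow++,fast++
slow=2 fast=3: a[fast]=5≠a[slow]=4 write a[3]=5, slow++,fast++
slow=3 fast=4: a[fast]=7≠a[slow]=5 write a[4]=7, slow++,fast++
slow=4 fast=5: a[fast]=7=a[slow] dup, fast++

slow=4, fast=6, prefix=[2, 4, 5, 7]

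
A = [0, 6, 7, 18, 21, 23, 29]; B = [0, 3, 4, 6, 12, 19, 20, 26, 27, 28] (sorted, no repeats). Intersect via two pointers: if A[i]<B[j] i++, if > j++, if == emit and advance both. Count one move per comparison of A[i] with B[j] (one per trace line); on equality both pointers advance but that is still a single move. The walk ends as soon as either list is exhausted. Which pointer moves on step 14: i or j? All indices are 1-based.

[i=1,j=1] 0==0 emit → i++,j++
[i=2,j=2] 6>3 → j++
[i=2,j=3] 6>4 → j++
[i=2,j=4] 6==6 emit → i++,j++
[i=3,j=5] 7<12 → i++
[i=4,j=5] 18>12 → j++
[i=4,j=6] 18<19 → i++
[i=5,j=6] 21>19 → j++
[i=5,j=7] 21>20 → j++
[i=5,j=8] 21<26 → i++
[i=6,j=8] 23<26 → i++
[i=7,j=8] 29>26 → j++
[i=7,j=9] 29>27 → j++
[i=7,j=10] 29>28 → j++

j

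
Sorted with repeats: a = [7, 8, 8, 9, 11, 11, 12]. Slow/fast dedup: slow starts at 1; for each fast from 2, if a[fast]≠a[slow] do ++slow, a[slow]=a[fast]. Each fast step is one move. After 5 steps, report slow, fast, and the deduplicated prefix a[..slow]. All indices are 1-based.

slow=1 fast=2: a[fast]=8≠a[slow]=7 write a[2]=8, slow++,fast++
slow=2 fast=3: a[fast]=8=a[slow] dup, fast++
slow=2 fast=4: a[fast]=9≠a[slow]=8 write a[3]=9, slow++,fast++
slow=3 fast=5: a[fast]=11≠a[slow]=9 write a[4]=11, slow++,fast++
slow=4 fast=6: a[fast]=11=a[slow] dup, fast++

slow=4, fast=7, prefix=[7, 8, 9, 11]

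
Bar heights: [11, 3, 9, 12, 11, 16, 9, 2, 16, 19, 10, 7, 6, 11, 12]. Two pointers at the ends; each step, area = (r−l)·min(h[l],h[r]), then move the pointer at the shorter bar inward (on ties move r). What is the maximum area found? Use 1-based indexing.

l=1 r=15: min(11,12)*14=154 best=154 *, l++
l=2 r=15: min(3,12)*13=39 best=154, l++
l=3 r=15: min(9,12)*12=108 best=154, l++
l=4 r=15: min(12,12)*11=132 best=154, r--
l=4 r=14: min(12,11)*10=110 best=154, r--
l=4 r=13: min(12,6)*9=54 best=154, r--
l=4 r=12: min(12,7)*8=56 best=154, r--
l=4 r=11: min(12,10)*7=70 best=154, r--
l=4 r=10: min(12,19)*6=72 best=154, l++
l=5 r=10: min(11,19)*5=55 best=154, l++
l=6 r=10: min(16,19)*4=64 best=154, l++
l=7 r=10: min(9,19)*3=27 best=154, l++
l=8 r=10: min(2,19)*2=4 best=154, l++
l=9 r=10: min(16,19)*1=16 best=154, l++

max area = 154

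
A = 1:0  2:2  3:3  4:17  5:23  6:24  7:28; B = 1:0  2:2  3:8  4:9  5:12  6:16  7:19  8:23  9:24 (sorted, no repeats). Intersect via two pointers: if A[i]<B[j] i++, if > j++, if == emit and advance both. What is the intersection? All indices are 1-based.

intersection = [0, 2, 23, 24]

i=1 j=1: 0==0 emit, i++,j++
i=2 j=2: 2==2 emit, i++,j++
i=3 j=3: 3<8, i++
i=4 j=3: 17>8, j++
i=4 j=4: 17>9, j++
i=4 j=5: 17>12, j++
i=4 j=6: 17>16, j++
i=4 j=7: 17<19, i++
i=5 j=7: 23>19, j++
i=5 j=8: 23==23 emit, i++,j++
i=6 j=9: 24==24 emit, i++,j++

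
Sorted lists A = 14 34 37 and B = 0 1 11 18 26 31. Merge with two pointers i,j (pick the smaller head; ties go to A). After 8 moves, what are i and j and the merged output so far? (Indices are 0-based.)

[i=0,j=0] A[i]=14>B[j]=0 take 0 → j++
[i=0,j=1] A[i]=14>B[j]=1 take 1 → j++
[i=0,j=2] A[i]=14>B[j]=11 take 11 → j++
[i=0,j=3] A[i]=14<=B[j]=18 take 14 → i++
[i=1,j=3] A[i]=34>B[j]=18 take 18 → j++
[i=1,j=4] A[i]=34>B[j]=26 take 26 → j++
[i=1,j=5] A[i]=34>B[j]=31 take 31 → j++
[i=1,j=6] B done, take A[i]=34 → i++

i=2, j=6, merged so far=[0, 1, 11, 14, 18, 26, 31, 34]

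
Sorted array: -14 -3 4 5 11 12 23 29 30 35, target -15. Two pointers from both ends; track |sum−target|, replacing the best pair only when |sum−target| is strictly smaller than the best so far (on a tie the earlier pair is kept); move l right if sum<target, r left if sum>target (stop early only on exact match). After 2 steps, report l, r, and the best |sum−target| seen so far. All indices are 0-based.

l=0, r=7, best |Δ|=31

l=0 r=9: -14+35=21 d=36 *, r--
l=0 r=8: -14+30=16 d=31 *, r--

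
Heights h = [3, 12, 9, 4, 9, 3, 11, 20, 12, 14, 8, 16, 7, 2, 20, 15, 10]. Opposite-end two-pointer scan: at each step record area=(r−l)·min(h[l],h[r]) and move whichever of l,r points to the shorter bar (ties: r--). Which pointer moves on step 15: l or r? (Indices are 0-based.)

l=0 r=16: min(3,10)*16=48 best=48 *, l++
l=1 r=16: min(12,10)*15=150 best=150 *, r--
l=1 r=15: min(12,15)*14=168 best=168 *, l++
l=2 r=15: min(9,15)*13=117 best=168, l++
l=3 r=15: min(4,15)*12=48 best=168, l++
l=4 r=15: min(9,15)*11=99 best=168, l++
l=5 r=15: min(3,15)*10=30 best=168, l++
l=6 r=15: min(11,15)*9=99 best=168, l++
l=7 r=15: min(20,15)*8=120 best=168, r--
l=7 r=14: min(20,20)*7=140 best=168, r--
l=7 r=13: min(20,2)*6=12 best=168, r--
l=7 r=12: min(20,7)*5=35 best=168, r--
l=7 r=11: min(20,16)*4=64 best=168, r--
l=7 r=10: min(20,8)*3=24 best=168, r--
l=7 r=9: min(20,14)*2=28 best=168, r--

r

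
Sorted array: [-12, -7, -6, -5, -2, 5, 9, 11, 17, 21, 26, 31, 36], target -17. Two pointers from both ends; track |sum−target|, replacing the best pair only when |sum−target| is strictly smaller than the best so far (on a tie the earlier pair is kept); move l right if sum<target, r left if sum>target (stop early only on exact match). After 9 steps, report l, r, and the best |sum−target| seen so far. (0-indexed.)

l=0, r=3, best |Δ|=3

l=0 r=12: -12+36=24 d=41 *, r--
l=0 r=11: -12+31=19 d=36 *, r--
l=0 r=10: -12+26=14 d=31 *, r--
l=0 r=9: -12+21=9 d=26 *, r--
l=0 r=8: -12+17=5 d=22 *, r--
l=0 r=7: -12+11=-1 d=16 *, r--
l=0 r=6: -12+9=-3 d=14 *, r--
l=0 r=5: -12+5=-7 d=10 *, r--
l=0 r=4: -12+-2=-14 d=3 *, r--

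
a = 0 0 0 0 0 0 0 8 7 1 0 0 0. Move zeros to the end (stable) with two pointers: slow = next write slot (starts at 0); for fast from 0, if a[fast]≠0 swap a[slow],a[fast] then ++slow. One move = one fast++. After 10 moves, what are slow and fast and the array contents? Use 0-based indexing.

slow=3, fast=10, a=[8, 7, 1, 0, 0, 0, 0, 0, 0, 0, 0, 0, 0]

(s=0,f=0) a[fast]=0 → fast++
(s=0,f=1) a[fast]=0 → fast++
(s=0,f=2) a[fast]=0 → fast++
(s=0,f=3) a[fast]=0 → fast++
(s=0,f=4) a[fast]=0 → fast++
(s=0,f=5) a[fast]=0 → fast++
(s=0,f=6) a[fast]=0 → fast++
(s=0,f=7) a[fast]=8≠0 swap→a[0]=8 → slow++,fast++
(s=1,f=8) a[fast]=7≠0 swap→a[1]=7 → slow++,fast++
(s=2,f=9) a[fast]=1≠0 swap→a[2]=1 → slow++,fast++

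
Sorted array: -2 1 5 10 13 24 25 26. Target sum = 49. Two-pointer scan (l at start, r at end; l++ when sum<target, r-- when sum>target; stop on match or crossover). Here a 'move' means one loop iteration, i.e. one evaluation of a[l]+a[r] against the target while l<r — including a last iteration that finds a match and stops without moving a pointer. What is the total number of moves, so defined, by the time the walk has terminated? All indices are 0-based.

l=0 r=7: -2+26=24 <49, l++
l=1 r=7: 1+26=27 <49, l++
l=2 r=7: 5+26=31 <49, l++
l=3 r=7: 10+26=36 <49, l++
l=4 r=7: 13+26=39 <49, l++
l=5 r=7: 24+26=50 >49, r--
l=5 r=6: 24+25=49, found

7 moves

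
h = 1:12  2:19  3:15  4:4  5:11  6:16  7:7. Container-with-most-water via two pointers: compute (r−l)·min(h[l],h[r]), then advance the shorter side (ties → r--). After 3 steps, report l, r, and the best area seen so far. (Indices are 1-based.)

l=1 r=7: min(12,7)*6=42 best=42 *, r--
l=1 r=6: min(12,16)*5=60 best=60 *, l++
l=2 r=6: min(19,16)*4=64 best=64 *, r--

l=2, r=5, best area=64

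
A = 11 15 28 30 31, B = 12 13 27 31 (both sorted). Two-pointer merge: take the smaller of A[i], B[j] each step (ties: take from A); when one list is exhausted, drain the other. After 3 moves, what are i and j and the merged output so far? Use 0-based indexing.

[i=0,j=0] A[i]=11<=B[j]=12 take 11 → i++
[i=1,j=0] A[i]=15>B[j]=12 take 12 → j++
[i=1,j=1] A[i]=15>B[j]=13 take 13 → j++

i=1, j=2, merged so far=[11, 12, 13]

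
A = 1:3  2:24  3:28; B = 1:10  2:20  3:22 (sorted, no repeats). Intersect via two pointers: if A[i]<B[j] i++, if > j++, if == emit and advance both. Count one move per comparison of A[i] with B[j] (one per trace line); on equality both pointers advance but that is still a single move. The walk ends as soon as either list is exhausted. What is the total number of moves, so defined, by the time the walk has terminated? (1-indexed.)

4 moves

i=1 j=1: 3<10, i++
i=2 j=1: 24>10, j++
i=2 j=2: 24>20, j++
i=2 j=3: 24>22, j++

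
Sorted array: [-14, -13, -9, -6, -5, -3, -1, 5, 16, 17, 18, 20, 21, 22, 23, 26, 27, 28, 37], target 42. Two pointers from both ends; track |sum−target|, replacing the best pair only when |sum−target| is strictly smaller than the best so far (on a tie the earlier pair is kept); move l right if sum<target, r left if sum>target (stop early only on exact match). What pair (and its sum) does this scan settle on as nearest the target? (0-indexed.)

pair (5, 37) with sum 42 (|Δ|=0)

l=0 r=18: -14+37=23 d=19 *, l++
l=1 r=18: -13+37=24 d=18 *, l++
l=2 r=18: -9+37=28 d=14 *, l++
l=3 r=18: -6+37=31 d=11 *, l++
l=4 r=18: -5+37=32 d=10 *, l++
l=5 r=18: -3+37=34 d=8 *, l++
l=6 r=18: -1+37=36 d=6 *, l++
l=7 r=18: 5+37=42 d=0 *, stop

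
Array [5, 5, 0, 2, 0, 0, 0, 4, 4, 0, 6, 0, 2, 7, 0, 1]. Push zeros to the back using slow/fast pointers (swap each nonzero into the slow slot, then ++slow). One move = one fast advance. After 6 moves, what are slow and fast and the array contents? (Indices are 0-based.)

(s=0,f=0) a[fast]=5≠0 swap→a[0]=5 → slow++,fast++
(s=1,f=1) a[fast]=5≠0 swap→a[1]=5 → slow++,fast++
(s=2,f=2) a[fast]=0 → fast++
(s=2,f=3) a[fast]=2≠0 swap→a[2]=2 → slow++,fast++
(s=3,f=4) a[fast]=0 → fast++
(s=3,f=5) a[fast]=0 → fast++

slow=3, fast=6, a=[5, 5, 2, 0, 0, 0, 0, 4, 4, 0, 6, 0, 2, 7, 0, 1]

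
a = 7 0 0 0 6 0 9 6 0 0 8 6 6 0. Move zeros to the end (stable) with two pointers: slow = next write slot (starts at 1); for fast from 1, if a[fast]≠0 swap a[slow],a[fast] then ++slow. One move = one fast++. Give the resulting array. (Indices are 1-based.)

slow=1 fast=1: a[fast]=7≠0 swap→a[1]=7, slow++,fast++
slow=2 fast=2: a[fast]=0, fast++
slow=2 fast=3: a[fast]=0, fast++
slow=2 fast=4: a[fast]=0, fast++
slow=2 fast=5: a[fast]=6≠0 swap→a[2]=6, slow++,fast++
slow=3 fast=6: a[fast]=0, fast++
slow=3 fast=7: a[fast]=9≠0 swap→a[3]=9, slow++,fast++
slow=4 fast=8: a[fast]=6≠0 swap→a[4]=6, slow++,fast++
slow=5 fast=9: a[fast]=0, fast++
slow=5 fast=10: a[fast]=0, fast++
slow=5 fast=11: a[fast]=8≠0 swap→a[5]=8, slow++,fast++
slow=6 fast=12: a[fast]=6≠0 swap→a[6]=6, slow++,fast++
slow=7 fast=13: a[fast]=6≠0 swap→a[7]=6, slow++,fast++
slow=8 fast=14: a[fast]=0, fast++

[7, 6, 9, 6, 8, 6, 6, 0, 0, 0, 0, 0, 0, 0]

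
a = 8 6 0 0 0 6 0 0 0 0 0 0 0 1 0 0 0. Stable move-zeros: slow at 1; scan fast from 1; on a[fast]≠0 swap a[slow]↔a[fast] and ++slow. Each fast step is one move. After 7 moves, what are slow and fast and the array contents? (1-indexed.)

slow=4, fast=8, a=[8, 6, 6, 0, 0, 0, 0, 0, 0, 0, 0, 0, 0, 1, 0, 0, 0]

(s=1,f=1) a[fast]=8≠0 swap→a[1]=8 → slow++,fast++
(s=2,f=2) a[fast]=6≠0 swap→a[2]=6 → slow++,fast++
(s=3,f=3) a[fast]=0 → fast++
(s=3,f=4) a[fast]=0 → fast++
(s=3,f=5) a[fast]=0 → fast++
(s=3,f=6) a[fast]=6≠0 swap→a[3]=6 → slow++,fast++
(s=4,f=7) a[fast]=0 → fast++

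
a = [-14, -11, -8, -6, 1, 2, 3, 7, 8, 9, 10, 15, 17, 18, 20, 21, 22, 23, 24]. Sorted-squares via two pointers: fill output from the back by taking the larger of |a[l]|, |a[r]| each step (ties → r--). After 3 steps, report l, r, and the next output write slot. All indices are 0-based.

[0,18] |-14|<=|24| out[18]=576 → r--
[0,17] |-14|<=|23| out[17]=529 → r--
[0,16] |-14|<=|22| out[16]=484 → r--

l=0, r=15, next write slot=15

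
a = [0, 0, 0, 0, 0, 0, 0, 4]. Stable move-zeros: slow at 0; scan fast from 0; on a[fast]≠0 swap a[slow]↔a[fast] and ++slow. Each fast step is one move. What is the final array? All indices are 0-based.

[4, 0, 0, 0, 0, 0, 0, 0]

(s=0,f=0) a[fast]=0 → fast++
(s=0,f=1) a[fast]=0 → fast++
(s=0,f=2) a[fast]=0 → fast++
(s=0,f=3) a[fast]=0 → fast++
(s=0,f=4) a[fast]=0 → fast++
(s=0,f=5) a[fast]=0 → fast++
(s=0,f=6) a[fast]=0 → fast++
(s=0,f=7) a[fast]=4≠0 swap→a[0]=4 → slow++,fast++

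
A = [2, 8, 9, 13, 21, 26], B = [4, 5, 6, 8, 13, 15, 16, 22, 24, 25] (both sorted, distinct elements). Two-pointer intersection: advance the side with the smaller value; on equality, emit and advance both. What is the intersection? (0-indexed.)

i=0 j=0: 2<4, i++
i=1 j=0: 8>4, j++
i=1 j=1: 8>5, j++
i=1 j=2: 8>6, j++
i=1 j=3: 8==8 emit, i++,j++
i=2 j=4: 9<13, i++
i=3 j=4: 13==13 emit, i++,j++
i=4 j=5: 21>15, j++
i=4 j=6: 21>16, j++
i=4 j=7: 21<22, i++
i=5 j=7: 26>22, j++
i=5 j=8: 26>24, j++
i=5 j=9: 26>25, j++

intersection = [8, 13]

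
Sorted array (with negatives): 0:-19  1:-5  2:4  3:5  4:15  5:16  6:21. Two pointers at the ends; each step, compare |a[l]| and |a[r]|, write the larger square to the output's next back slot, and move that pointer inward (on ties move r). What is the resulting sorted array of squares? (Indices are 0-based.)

[16, 25, 25, 225, 256, 361, 441]

l=0 r=6: |-19|<=|21| out[6]=441, r--
l=0 r=5: |-19|>|16| out[5]=361, l++
l=1 r=5: |-5|<=|16| out[4]=256, r--
l=1 r=4: |-5|<=|15| out[3]=225, r--
l=1 r=3: |-5|<=|5| out[2]=25, r--
l=1 r=2: |-5|>|4| out[1]=25, l++
l=2 r=2: |4|<=|4| out[0]=16, r--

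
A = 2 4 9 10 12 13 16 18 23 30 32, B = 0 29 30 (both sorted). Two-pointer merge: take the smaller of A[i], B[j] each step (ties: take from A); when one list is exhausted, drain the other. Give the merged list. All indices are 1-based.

[0, 2, 4, 9, 10, 12, 13, 16, 18, 23, 29, 30, 30, 32]

[i=1,j=1] A[i]=2>B[j]=0 take 0 → j++
[i=1,j=2] A[i]=2<=B[j]=29 take 2 → i++
[i=2,j=2] A[i]=4<=B[j]=29 take 4 → i++
[i=3,j=2] A[i]=9<=B[j]=29 take 9 → i++
[i=4,j=2] A[i]=10<=B[j]=29 take 10 → i++
[i=5,j=2] A[i]=12<=B[j]=29 take 12 → i++
[i=6,j=2] A[i]=13<=B[j]=29 take 13 → i++
[i=7,j=2] A[i]=16<=B[j]=29 take 16 → i++
[i=8,j=2] A[i]=18<=B[j]=29 take 18 → i++
[i=9,j=2] A[i]=23<=B[j]=29 take 23 → i++
[i=10,j=2] A[i]=30>B[j]=29 take 29 → j++
[i=10,j=3] A[i]=30<=B[j]=30 take 30 → i++
[i=11,j=3] A[i]=32>B[j]=30 take 30 → j++
[i=11,j=4] B done, take A[i]=32 → i++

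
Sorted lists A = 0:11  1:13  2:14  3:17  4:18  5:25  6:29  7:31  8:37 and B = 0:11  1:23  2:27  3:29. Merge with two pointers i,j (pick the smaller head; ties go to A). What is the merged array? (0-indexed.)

[11, 11, 13, 14, 17, 18, 23, 25, 27, 29, 29, 31, 37]

[i=0,j=0] A[i]=11<=B[j]=11 take 11 → i++
[i=1,j=0] A[i]=13>B[j]=11 take 11 → j++
[i=1,j=1] A[i]=13<=B[j]=23 take 13 → i++
[i=2,j=1] A[i]=14<=B[j]=23 take 14 → i++
[i=3,j=1] A[i]=17<=B[j]=23 take 17 → i++
[i=4,j=1] A[i]=18<=B[j]=23 take 18 → i++
[i=5,j=1] A[i]=25>B[j]=23 take 23 → j++
[i=5,j=2] A[i]=25<=B[j]=27 take 25 → i++
[i=6,j=2] A[i]=29>B[j]=27 take 27 → j++
[i=6,j=3] A[i]=29<=B[j]=29 take 29 → i++
[i=7,j=3] A[i]=31>B[j]=29 take 29 → j++
[i=7,j=4] B done, take A[i]=31 → i++
[i=8,j=4] B done, take A[i]=37 → i++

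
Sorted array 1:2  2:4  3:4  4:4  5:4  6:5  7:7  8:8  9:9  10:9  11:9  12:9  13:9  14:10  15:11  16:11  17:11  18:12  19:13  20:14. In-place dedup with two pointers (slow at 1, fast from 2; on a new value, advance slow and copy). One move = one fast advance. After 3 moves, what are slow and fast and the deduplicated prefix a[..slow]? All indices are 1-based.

slow=2, fast=5, prefix=[2, 4]

slow=1 fast=2: a[fast]=4≠a[slow]=2 write a[2]=4, slow++,fast++
slow=2 fast=3: a[fast]=4=a[slow] dup, fast++
slow=2 fast=4: a[fast]=4=a[slow] dup, fast++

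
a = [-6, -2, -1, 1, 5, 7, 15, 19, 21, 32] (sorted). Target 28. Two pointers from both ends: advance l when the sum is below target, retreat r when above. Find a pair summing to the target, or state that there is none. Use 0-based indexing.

(7, 21)

l=0 r=9: -6+32=26 <28, l++
l=1 r=9: -2+32=30 >28, r--
l=1 r=8: -2+21=19 <28, l++
l=2 r=8: -1+21=20 <28, l++
l=3 r=8: 1+21=22 <28, l++
l=4 r=8: 5+21=26 <28, l++
l=5 r=8: 7+21=28, found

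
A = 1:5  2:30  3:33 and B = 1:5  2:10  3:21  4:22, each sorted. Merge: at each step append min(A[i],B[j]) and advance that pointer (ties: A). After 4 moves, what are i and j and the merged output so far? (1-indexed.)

i=1 j=1: A[i]=5<=B[j]=5 take 5, i++
i=2 j=1: A[i]=30>B[j]=5 take 5, j++
i=2 j=2: A[i]=30>B[j]=10 take 10, j++
i=2 j=3: A[i]=30>B[j]=21 take 21, j++

i=2, j=4, merged so far=[5, 5, 10, 21]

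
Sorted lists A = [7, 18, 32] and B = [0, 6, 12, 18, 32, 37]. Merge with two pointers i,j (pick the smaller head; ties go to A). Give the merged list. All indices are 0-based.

i=0 j=0: A[i]=7>B[j]=0 take 0, j++
i=0 j=1: A[i]=7>B[j]=6 take 6, j++
i=0 j=2: A[i]=7<=B[j]=12 take 7, i++
i=1 j=2: A[i]=18>B[j]=12 take 12, j++
i=1 j=3: A[i]=18<=B[j]=18 take 18, i++
i=2 j=3: A[i]=32>B[j]=18 take 18, j++
i=2 j=4: A[i]=32<=B[j]=32 take 32, i++
i=3 j=4: A done, take B[j]=32, j++
i=3 j=5: A done, take B[j]=37, j++

[0, 6, 7, 12, 18, 18, 32, 32, 37]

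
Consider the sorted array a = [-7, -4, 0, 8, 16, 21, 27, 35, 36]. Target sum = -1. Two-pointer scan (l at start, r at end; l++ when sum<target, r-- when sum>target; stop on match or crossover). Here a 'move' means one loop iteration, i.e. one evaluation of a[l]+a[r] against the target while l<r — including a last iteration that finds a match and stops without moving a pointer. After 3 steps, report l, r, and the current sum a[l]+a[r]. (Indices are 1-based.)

l=1, r=6, sum=14

l=1 r=9: -7+36=29 >-1, r--
l=1 r=8: -7+35=28 >-1, r--
l=1 r=7: -7+27=20 >-1, r--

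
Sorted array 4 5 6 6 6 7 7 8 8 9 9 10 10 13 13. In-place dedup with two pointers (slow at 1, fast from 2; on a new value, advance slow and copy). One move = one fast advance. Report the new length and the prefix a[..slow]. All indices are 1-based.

length 8; prefix = [4, 5, 6, 7, 8, 9, 10, 13]

slow=1 fast=2: a[fast]=5≠a[slow]=4 write a[2]=5, slow++,fast++
slow=2 fast=3: a[fast]=6≠a[slow]=5 write a[3]=6, slow++,fast++
slow=3 fast=4: a[fast]=6=a[slow] dup, fast++
slow=3 fast=5: a[fast]=6=a[slow] dup, fast++
slow=3 fast=6: a[fast]=7≠a[slow]=6 write a[4]=7, slow++,fast++
slow=4 fast=7: a[fast]=7=a[slow] dup, fast++
slow=4 fast=8: a[fast]=8≠a[slow]=7 write a[5]=8, slow++,fast++
slow=5 fast=9: a[fast]=8=a[slow] dup, fast++
slow=5 fast=10: a[fast]=9≠a[slow]=8 write a[6]=9, slow++,fast++
slow=6 fast=11: a[fast]=9=a[slow] dup, fast++
slow=6 fast=12: a[fast]=10≠a[slow]=9 write a[7]=10, slow++,fast++
slow=7 fast=13: a[fast]=10=a[slow] dup, fast++
slow=7 fast=14: a[fast]=13≠a[slow]=10 write a[8]=13, slow++,fast++
slow=8 fast=15: a[fast]=13=a[slow] dup, fast++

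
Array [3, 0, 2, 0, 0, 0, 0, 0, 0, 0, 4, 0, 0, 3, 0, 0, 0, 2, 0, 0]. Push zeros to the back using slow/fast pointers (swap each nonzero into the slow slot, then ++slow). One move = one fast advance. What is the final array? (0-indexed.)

(s=0,f=0) a[fast]=3≠0 swap→a[0]=3 → slow++,fast++
(s=1,f=1) a[fast]=0 → fast++
(s=1,f=2) a[fast]=2≠0 swap→a[1]=2 → slow++,fast++
(s=2,f=3) a[fast]=0 → fast++
(s=2,f=4) a[fast]=0 → fast++
(s=2,f=5) a[fast]=0 → fast++
(s=2,f=6) a[fast]=0 → fast++
(s=2,f=7) a[fast]=0 → fast++
(s=2,f=8) a[fast]=0 → fast++
(s=2,f=9) a[fast]=0 → fast++
(s=2,f=10) a[fast]=4≠0 swap→a[2]=4 → slow++,fast++
(s=3,f=11) a[fast]=0 → fast++
(s=3,f=12) a[fast]=0 → fast++
(s=3,f=13) a[fast]=3≠0 swap→a[3]=3 → slow++,fast++
(s=4,f=14) a[fast]=0 → fast++
(s=4,f=15) a[fast]=0 → fast++
(s=4,f=16) a[fast]=0 → fast++
(s=4,f=17) a[fast]=2≠0 swap→a[4]=2 → slow++,fast++
(s=5,f=18) a[fast]=0 → fast++
(s=5,f=19) a[fast]=0 → fast++

[3, 2, 4, 3, 2, 0, 0, 0, 0, 0, 0, 0, 0, 0, 0, 0, 0, 0, 0, 0]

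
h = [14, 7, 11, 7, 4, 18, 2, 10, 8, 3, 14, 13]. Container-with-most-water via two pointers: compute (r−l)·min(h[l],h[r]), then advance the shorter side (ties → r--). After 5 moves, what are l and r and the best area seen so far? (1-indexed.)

l=1 r=12: min(14,13)*11=143 best=143 *, r--
l=1 r=11: min(14,14)*10=140 best=143, r--
l=1 r=10: min(14,3)*9=27 best=143, r--
l=1 r=9: min(14,8)*8=64 best=143, r--
l=1 r=8: min(14,10)*7=70 best=143, r--

l=1, r=7, best area=143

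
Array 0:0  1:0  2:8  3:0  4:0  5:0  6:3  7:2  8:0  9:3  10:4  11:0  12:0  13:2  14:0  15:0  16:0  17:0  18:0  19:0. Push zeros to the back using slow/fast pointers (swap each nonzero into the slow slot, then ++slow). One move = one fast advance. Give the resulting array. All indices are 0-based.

slow=0 fast=0: a[fast]=0, fast++
slow=0 fast=1: a[fast]=0, fast++
slow=0 fast=2: a[fast]=8≠0 swap→a[0]=8, slow++,fast++
slow=1 fast=3: a[fast]=0, fast++
slow=1 fast=4: a[fast]=0, fast++
slow=1 fast=5: a[fast]=0, fast++
slow=1 fast=6: a[fast]=3≠0 swap→a[1]=3, slow++,fast++
slow=2 fast=7: a[fast]=2≠0 swap→a[2]=2, slow++,fast++
slow=3 fast=8: a[fast]=0, fast++
slow=3 fast=9: a[fast]=3≠0 swap→a[3]=3, slow++,fast++
slow=4 fast=10: a[fast]=4≠0 swap→a[4]=4, slow++,fast++
slow=5 fast=11: a[fast]=0, fast++
slow=5 fast=12: a[fast]=0, fast++
slow=5 fast=13: a[fast]=2≠0 swap→a[5]=2, slow++,fast++
slow=6 fast=14: a[fast]=0, fast++
slow=6 fast=15: a[fast]=0, fast++
slow=6 fast=16: a[fast]=0, fast++
slow=6 fast=17: a[fast]=0, fast++
slow=6 fast=18: a[fast]=0, fast++
slow=6 fast=19: a[fast]=0, fast++

[8, 3, 2, 3, 4, 2, 0, 0, 0, 0, 0, 0, 0, 0, 0, 0, 0, 0, 0, 0]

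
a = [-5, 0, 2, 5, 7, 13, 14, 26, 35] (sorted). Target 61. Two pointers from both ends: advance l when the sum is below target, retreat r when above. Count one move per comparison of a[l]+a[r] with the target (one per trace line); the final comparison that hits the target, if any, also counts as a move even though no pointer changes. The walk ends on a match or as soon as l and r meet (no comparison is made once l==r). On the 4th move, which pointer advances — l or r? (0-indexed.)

l=0 r=8: -5+35=30 <61, l++
l=1 r=8: 0+35=35 <61, l++
l=2 r=8: 2+35=37 <61, l++
l=3 r=8: 5+35=40 <61, l++

l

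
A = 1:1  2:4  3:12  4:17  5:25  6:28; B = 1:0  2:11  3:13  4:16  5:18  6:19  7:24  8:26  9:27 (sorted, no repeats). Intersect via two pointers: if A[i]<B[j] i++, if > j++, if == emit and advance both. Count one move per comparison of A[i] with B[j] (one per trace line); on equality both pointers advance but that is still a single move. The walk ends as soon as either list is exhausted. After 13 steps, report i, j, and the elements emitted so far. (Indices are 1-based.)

[i=1,j=1] 1>0 → j++
[i=1,j=2] 1<11 → i++
[i=2,j=2] 4<11 → i++
[i=3,j=2] 12>11 → j++
[i=3,j=3] 12<13 → i++
[i=4,j=3] 17>13 → j++
[i=4,j=4] 17>16 → j++
[i=4,j=5] 17<18 → i++
[i=5,j=5] 25>18 → j++
[i=5,j=6] 25>19 → j++
[i=5,j=7] 25>24 → j++
[i=5,j=8] 25<26 → i++
[i=6,j=8] 28>26 → j++

i=6, j=9, emitted=[]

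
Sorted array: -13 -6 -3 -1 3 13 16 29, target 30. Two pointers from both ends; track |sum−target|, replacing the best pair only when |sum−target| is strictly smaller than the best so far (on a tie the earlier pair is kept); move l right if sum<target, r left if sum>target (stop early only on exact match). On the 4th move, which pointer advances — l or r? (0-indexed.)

l

[0,7] -13+29=16 d=14 * → l++
[1,7] -6+29=23 d=7 * → l++
[2,7] -3+29=26 d=4 * → l++
[3,7] -1+29=28 d=2 * → l++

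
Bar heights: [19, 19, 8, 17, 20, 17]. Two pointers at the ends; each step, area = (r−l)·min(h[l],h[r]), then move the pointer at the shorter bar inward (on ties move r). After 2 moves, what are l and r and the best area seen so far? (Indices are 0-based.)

[0,5] min(19,17)*5=85 best=85 * → r--
[0,4] min(19,20)*4=76 best=85 → l++

l=1, r=4, best area=85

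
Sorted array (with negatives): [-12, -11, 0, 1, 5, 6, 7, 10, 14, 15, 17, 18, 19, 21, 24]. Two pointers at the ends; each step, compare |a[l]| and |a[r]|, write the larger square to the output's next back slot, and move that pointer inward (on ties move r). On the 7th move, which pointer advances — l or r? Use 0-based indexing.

r

l=0 r=14: |-12|<=|24| out[14]=576, r--
l=0 r=13: |-12|<=|21| out[13]=441, r--
l=0 r=12: |-12|<=|19| out[12]=361, r--
l=0 r=11: |-12|<=|18| out[11]=324, r--
l=0 r=10: |-12|<=|17| out[10]=289, r--
l=0 r=9: |-12|<=|15| out[9]=225, r--
l=0 r=8: |-12|<=|14| out[8]=196, r--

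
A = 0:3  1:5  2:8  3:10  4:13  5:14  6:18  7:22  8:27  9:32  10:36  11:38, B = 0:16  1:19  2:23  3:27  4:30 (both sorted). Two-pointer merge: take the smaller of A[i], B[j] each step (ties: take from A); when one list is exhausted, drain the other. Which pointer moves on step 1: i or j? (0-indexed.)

i

[i=0,j=0] A[i]=3<=B[j]=16 take 3 → i++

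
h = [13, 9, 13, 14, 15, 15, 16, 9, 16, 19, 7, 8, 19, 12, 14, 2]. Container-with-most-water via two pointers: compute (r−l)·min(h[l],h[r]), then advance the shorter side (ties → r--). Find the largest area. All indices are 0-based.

max area = 182

l=0 r=15: min(13,2)*15=30 best=30 *, r--
l=0 r=14: min(13,14)*14=182 best=182 *, l++
l=1 r=14: min(9,14)*13=117 best=182, l++
l=2 r=14: min(13,14)*12=156 best=182, l++
l=3 r=14: min(14,14)*11=154 best=182, r--
l=3 r=13: min(14,12)*10=120 best=182, r--
l=3 r=12: min(14,19)*9=126 best=182, l++
l=4 r=12: min(15,19)*8=120 best=182, l++
l=5 r=12: min(15,19)*7=105 best=182, l++
l=6 r=12: min(16,19)*6=96 best=182, l++
l=7 r=12: min(9,19)*5=45 best=182, l++
l=8 r=12: min(16,19)*4=64 best=182, l++
l=9 r=12: min(19,19)*3=57 best=182, r--
l=9 r=11: min(19,8)*2=16 best=182, r--
l=9 r=10: min(19,7)*1=7 best=182, r--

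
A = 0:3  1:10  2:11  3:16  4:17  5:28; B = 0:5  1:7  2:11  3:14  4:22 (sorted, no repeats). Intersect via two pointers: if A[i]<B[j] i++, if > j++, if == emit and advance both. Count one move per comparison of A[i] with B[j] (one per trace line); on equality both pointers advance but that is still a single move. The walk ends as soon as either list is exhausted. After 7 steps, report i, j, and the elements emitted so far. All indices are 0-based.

i=4, j=4, emitted=[11]

i=0 j=0: 3<5, i++
i=1 j=0: 10>5, j++
i=1 j=1: 10>7, j++
i=1 j=2: 10<11, i++
i=2 j=2: 11==11 emit, i++,j++
i=3 j=3: 16>14, j++
i=3 j=4: 16<22, i++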